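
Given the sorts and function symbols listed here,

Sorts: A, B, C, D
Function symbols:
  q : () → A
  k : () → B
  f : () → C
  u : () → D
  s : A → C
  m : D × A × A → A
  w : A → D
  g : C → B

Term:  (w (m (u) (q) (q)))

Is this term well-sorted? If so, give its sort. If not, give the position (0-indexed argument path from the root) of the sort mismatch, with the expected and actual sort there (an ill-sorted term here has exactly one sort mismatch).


    (u) : D
    (q) : A
    (q) : A
  (m (u) (q) (q)) : A
(w (m (u) (q) (q))) : D

well-sorted; sort = D


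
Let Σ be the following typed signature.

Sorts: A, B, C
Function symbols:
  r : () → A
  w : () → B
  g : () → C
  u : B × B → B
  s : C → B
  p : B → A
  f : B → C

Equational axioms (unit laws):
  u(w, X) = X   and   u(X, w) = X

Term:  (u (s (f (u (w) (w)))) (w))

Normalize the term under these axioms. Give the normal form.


normal form = (s (f (w)))

1. (u (s (f (u (w) (w)))) (w))  →  (s (f (u (w) (w))))
2. (s (f (u (w) (w))))  →  (s (f (w)))


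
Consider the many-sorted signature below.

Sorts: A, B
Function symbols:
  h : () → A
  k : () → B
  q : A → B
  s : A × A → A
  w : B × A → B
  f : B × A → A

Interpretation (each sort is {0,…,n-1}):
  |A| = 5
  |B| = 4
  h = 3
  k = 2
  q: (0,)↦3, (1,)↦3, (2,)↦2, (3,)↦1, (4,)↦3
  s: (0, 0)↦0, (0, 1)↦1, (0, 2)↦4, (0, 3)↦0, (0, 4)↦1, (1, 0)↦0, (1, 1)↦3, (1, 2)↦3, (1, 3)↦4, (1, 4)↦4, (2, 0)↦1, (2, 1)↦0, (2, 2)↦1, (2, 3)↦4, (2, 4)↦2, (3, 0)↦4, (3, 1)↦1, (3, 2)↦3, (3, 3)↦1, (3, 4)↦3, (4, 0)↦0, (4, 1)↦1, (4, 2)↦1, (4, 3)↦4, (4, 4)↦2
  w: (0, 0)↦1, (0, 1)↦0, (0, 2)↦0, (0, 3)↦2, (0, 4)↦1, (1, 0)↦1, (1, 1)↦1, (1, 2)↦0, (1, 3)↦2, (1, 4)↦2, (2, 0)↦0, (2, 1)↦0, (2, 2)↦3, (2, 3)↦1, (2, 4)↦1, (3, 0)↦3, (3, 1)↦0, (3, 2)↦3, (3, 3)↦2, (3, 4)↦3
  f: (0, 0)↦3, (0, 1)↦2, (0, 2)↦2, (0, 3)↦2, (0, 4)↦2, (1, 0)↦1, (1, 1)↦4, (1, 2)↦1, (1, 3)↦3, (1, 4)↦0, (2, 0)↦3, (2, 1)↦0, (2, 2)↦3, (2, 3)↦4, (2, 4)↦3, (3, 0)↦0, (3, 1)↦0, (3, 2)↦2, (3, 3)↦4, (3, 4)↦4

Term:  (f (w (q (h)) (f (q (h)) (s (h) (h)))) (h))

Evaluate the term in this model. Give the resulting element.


value = 4

  h = 3
  (q (h)) = q(3,) = 1
  h = 3
  (q (h)) = q(3,) = 1
  h = 3
  h = 3
  (s (h) (h)) = s(3, 3) = 1
  (f (q (h)) (s (h) (h))) = f(1, 1) = 4
  (w (q (h)) (f (q (h)) (s (h) (h)))) = w(1, 4) = 2
  h = 3
  (f (w (q (h)) (f (q (h)) (s (h) (h)))) (h)) = f(2, 3) = 4


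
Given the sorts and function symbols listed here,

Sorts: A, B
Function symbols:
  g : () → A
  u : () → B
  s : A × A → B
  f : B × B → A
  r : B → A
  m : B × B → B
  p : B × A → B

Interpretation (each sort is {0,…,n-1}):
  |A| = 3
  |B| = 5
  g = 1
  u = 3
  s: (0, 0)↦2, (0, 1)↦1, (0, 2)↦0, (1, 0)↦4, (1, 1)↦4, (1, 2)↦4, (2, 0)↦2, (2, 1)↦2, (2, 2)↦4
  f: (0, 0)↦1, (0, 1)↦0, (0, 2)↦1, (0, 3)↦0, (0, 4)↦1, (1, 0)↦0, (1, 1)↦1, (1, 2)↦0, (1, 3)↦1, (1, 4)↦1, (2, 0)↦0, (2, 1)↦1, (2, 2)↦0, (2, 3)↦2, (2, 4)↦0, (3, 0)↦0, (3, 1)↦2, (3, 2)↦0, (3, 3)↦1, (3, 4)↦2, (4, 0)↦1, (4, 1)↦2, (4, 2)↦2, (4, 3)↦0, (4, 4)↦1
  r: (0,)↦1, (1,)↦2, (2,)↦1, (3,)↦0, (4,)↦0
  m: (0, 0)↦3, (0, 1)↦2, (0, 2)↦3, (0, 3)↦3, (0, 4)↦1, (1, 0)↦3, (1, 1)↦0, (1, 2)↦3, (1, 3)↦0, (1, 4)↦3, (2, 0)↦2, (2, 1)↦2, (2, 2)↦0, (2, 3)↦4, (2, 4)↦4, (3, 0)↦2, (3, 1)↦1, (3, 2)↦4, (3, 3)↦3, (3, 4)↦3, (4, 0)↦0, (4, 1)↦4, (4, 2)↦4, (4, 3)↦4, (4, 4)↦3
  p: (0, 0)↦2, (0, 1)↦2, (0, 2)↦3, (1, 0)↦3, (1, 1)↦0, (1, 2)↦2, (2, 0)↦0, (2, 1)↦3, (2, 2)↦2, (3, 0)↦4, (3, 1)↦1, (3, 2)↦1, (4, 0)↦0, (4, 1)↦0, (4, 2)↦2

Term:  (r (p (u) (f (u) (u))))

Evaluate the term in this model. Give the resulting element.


  u = 3
  u = 3
  u = 3
  (f (u) (u)) = f(3, 3) = 1
  (p (u) (f (u) (u))) = p(3, 1) = 1
  (r (p (u) (f (u) (u)))) = r(1,) = 2

value = 2


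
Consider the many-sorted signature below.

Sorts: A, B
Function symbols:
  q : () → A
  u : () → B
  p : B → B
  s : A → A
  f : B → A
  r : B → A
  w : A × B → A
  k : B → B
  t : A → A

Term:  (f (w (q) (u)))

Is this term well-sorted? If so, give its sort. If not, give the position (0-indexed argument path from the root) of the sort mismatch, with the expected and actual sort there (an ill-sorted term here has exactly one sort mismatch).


ill-sorted at position [0]: expected B, got A

    (q) : A
    (u) : B
  (w (q) (u)) : A
(f (w (q) (u))) : ✗ arg 0 at [0] has sort A, expected B


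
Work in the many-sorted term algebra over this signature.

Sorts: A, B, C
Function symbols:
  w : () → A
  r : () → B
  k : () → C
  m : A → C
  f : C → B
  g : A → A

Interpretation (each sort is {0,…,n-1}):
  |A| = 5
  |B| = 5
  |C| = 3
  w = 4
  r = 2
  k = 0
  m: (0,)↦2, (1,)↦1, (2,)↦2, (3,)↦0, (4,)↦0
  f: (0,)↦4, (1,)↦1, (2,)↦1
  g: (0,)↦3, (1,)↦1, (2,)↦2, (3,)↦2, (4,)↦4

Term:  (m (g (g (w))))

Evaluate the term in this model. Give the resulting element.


value = 0

  w = 4
  (g (w)) = g(4,) = 4
  (g (g (w))) = g(4,) = 4
  (m (g (g (w)))) = m(4,) = 0


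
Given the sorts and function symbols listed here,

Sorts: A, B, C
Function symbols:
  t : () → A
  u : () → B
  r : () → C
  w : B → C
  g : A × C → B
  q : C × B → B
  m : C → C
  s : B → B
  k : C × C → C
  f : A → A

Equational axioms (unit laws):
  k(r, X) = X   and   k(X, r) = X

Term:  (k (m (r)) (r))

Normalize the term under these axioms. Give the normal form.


1. (k (m (r)) (r))  →  (m (r))

normal form = (m (r))


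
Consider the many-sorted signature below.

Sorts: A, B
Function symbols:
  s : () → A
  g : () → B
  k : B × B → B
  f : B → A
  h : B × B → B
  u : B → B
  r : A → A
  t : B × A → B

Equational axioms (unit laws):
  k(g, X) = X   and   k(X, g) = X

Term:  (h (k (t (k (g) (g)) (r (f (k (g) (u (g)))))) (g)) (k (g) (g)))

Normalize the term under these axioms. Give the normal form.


1. (h (k (t (k (g) (g)) (r (f (k (g) (u (g)))))) (g)) (k (g) (g)))  →  (h (t (k (g) (g)) (r (f (k (g) (u (g)))))) (k (g) (g)))
2. (h (t (k (g) (g)) (r (f (k (g) (u (g)))))) (k (g) (g)))  →  (h (t (g) (r (f (k (g) (u (g)))))) (k (g) (g)))
3. (h (t (g) (r (f (k (g) (u (g)))))) (k (g) (g)))  →  (h (t (g) (r (f (u (g))))) (k (g) (g)))
4. (h (t (g) (r (f (u (g))))) (k (g) (g)))  →  (h (t (g) (r (f (u (g))))) (g))

normal form = (h (t (g) (r (f (u (g))))) (g))


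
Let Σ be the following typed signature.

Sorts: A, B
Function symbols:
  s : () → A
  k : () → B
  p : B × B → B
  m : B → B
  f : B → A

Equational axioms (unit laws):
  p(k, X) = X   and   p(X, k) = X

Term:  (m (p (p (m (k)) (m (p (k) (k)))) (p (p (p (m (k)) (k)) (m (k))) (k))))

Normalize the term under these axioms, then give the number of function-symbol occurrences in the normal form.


1. (m (p (p (m (k)) (m (p (k) (k)))) (p (p (p (m (k)) (k)) (m (k))) (k))))  →  (m (p (p (m (k)) (m (k))) (p (p (p (m (k)) (k)) (m (k))) (k))))
2. (m (p (p (m (k)) (m (k))) (p (p (p (m (k)) (k)) (m (k))) (k))))  →  (m (p (p (m (k)) (m (k))) (p (p (m (k)) (k)) (m (k)))))
3. (m (p (p (m (k)) (m (k))) (p (p (m (k)) (k)) (m (k)))))  →  (m (p (p (m (k)) (m (k))) (p (m (k)) (m (k)))))
normal form: (m (p (p (m (k)) (m (k))) (p (m (k)) (m (k)))))

size = 12


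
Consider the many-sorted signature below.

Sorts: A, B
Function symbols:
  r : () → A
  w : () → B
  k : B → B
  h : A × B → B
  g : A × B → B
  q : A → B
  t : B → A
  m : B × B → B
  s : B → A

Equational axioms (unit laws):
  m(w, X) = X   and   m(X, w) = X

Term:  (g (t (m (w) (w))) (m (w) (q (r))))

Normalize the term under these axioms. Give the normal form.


normal form = (g (t (w)) (q (r)))

1. (g (t (m (w) (w))) (m (w) (q (r))))  →  (g (t (w)) (m (w) (q (r))))
2. (g (t (w)) (m (w) (q (r))))  →  (g (t (w)) (q (r)))


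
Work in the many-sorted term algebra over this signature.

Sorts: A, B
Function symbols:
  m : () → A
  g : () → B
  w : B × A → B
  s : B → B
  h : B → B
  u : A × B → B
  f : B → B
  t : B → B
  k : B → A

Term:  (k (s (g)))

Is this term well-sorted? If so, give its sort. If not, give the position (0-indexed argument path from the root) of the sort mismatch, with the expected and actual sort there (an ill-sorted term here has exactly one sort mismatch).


    (g) : B
  (s (g)) : B
(k (s (g))) : A

well-sorted; sort = A


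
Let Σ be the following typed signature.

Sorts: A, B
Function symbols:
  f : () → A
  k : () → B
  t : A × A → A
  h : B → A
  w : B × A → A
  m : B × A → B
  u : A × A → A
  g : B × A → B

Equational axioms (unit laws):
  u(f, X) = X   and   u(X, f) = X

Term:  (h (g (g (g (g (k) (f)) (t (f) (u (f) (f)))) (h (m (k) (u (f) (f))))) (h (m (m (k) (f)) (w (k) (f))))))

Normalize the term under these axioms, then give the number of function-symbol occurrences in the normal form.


size = 22

1. (h (g (g (g (g (k) (f)) (t (f) (u (f) (f)))) (h (m (k) (u (f) (f))))) (h (m (m (k) (f)) (w (k) (f))))))  →  (h (g (g (g (g (k) (f)) (t (f) (f))) (h (m (k) (u (f) (f))))) (h (m (m (k) (f)) (w (k) (f))))))
2. (h (g (g (g (g (k) (f)) (t (f) (f))) (h (m (k) (u (f) (f))))) (h (m (m (k) (f)) (w (k) (f))))))  →  (h (g (g (g (g (k) (f)) (t (f) (f))) (h (m (k) (f)))) (h (m (m (k) (f)) (w (k) (f))))))
normal form: (h (g (g (g (g (k) (f)) (t (f) (f))) (h (m (k) (f)))) (h (m (m (k) (f)) (w (k) (f))))))


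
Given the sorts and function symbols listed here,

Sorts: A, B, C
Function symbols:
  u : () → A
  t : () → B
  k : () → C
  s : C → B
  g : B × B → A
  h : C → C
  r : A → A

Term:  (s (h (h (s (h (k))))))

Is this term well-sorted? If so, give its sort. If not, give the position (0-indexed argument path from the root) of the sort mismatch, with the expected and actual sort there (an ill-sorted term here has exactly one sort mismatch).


          (k) : C
        (h (k)) : C
      (s (h (k))) : B
    (h (s (h (k)))) : ✗ arg 0 at [0, 0, 0] has sort B, expected C

ill-sorted at position [0, 0, 0]: expected C, got B


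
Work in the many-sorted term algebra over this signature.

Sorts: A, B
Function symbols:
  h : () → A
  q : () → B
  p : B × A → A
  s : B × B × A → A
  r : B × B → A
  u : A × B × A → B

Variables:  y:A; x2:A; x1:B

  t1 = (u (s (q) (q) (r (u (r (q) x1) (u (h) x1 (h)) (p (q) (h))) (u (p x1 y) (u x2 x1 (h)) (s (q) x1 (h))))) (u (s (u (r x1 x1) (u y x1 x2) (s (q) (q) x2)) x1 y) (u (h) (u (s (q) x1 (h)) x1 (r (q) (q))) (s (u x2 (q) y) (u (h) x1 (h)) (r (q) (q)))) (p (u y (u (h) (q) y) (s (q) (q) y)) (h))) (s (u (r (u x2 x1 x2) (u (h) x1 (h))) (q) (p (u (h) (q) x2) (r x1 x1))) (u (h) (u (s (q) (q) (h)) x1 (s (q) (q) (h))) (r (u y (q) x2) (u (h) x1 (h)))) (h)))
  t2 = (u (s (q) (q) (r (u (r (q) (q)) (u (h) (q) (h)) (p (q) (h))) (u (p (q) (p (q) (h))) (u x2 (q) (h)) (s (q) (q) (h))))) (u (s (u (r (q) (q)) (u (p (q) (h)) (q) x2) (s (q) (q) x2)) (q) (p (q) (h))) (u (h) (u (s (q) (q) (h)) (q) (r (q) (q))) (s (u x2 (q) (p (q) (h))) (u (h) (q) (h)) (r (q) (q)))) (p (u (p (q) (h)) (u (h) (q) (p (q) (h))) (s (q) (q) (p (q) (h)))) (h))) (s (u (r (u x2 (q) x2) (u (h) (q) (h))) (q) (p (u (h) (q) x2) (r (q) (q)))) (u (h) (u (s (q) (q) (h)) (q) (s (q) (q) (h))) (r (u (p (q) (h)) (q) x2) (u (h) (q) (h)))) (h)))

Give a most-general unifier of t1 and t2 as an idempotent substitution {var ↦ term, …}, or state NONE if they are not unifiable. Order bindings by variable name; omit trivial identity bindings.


{x1 ↦ (q), y ↦ (p (q) (h))}


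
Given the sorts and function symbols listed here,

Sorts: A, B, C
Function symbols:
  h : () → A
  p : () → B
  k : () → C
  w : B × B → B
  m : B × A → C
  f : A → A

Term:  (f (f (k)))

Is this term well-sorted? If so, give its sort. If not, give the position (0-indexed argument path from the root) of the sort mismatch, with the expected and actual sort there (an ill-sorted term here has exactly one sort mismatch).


    (k) : C
  (f (k)) : ✗ arg 0 at [0, 0] has sort C, expected A

ill-sorted at position [0, 0]: expected A, got C


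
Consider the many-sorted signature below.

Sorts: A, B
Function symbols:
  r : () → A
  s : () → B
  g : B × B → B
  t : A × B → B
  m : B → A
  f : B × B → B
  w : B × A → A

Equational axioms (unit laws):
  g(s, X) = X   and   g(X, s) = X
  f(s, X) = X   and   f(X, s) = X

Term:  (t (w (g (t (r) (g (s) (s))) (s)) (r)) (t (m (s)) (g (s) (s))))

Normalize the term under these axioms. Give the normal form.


1. (t (w (g (t (r) (g (s) (s))) (s)) (r)) (t (m (s)) (g (s) (s))))  →  (t (w (t (r) (g (s) (s))) (r)) (t (m (s)) (g (s) (s))))
2. (t (w (t (r) (g (s) (s))) (r)) (t (m (s)) (g (s) (s))))  →  (t (w (t (r) (s)) (r)) (t (m (s)) (g (s) (s))))
3. (t (w (t (r) (s)) (r)) (t (m (s)) (g (s) (s))))  →  (t (w (t (r) (s)) (r)) (t (m (s)) (s)))

normal form = (t (w (t (r) (s)) (r)) (t (m (s)) (s)))


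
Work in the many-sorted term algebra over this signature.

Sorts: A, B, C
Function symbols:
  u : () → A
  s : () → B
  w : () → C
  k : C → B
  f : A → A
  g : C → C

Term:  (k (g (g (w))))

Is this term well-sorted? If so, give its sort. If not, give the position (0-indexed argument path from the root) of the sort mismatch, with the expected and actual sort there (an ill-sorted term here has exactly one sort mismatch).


      (w) : C
    (g (w)) : C
  (g (g (w))) : C
(k (g (g (w)))) : B

well-sorted; sort = B


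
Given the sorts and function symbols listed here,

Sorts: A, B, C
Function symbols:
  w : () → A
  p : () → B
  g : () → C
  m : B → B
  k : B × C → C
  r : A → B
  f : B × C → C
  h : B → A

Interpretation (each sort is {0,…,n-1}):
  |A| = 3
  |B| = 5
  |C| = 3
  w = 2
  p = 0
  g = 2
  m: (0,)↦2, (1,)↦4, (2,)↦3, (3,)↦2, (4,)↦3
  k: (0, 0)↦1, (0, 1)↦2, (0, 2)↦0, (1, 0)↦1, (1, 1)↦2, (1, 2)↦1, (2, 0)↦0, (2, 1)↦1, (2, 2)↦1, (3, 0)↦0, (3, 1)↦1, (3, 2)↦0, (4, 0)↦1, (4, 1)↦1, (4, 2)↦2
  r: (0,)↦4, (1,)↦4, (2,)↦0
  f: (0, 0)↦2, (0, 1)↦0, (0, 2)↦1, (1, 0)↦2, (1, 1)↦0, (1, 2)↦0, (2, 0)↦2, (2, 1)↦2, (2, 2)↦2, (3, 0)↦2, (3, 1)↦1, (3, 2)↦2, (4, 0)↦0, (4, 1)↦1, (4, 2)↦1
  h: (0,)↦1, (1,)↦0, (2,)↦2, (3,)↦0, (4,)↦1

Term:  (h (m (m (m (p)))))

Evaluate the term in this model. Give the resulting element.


  p = 0
  (m (p)) = m(0,) = 2
  (m (m (p))) = m(2,) = 3
  (m (m (m (p)))) = m(3,) = 2
  (h (m (m (m (p))))) = h(2,) = 2

value = 2


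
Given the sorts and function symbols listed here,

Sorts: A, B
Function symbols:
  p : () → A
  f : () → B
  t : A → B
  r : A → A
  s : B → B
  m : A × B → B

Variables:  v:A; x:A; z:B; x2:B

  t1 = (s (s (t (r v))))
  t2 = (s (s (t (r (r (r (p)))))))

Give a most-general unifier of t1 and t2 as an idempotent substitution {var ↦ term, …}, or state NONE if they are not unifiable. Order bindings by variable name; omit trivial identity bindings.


{v ↦ (r (r (p)))}


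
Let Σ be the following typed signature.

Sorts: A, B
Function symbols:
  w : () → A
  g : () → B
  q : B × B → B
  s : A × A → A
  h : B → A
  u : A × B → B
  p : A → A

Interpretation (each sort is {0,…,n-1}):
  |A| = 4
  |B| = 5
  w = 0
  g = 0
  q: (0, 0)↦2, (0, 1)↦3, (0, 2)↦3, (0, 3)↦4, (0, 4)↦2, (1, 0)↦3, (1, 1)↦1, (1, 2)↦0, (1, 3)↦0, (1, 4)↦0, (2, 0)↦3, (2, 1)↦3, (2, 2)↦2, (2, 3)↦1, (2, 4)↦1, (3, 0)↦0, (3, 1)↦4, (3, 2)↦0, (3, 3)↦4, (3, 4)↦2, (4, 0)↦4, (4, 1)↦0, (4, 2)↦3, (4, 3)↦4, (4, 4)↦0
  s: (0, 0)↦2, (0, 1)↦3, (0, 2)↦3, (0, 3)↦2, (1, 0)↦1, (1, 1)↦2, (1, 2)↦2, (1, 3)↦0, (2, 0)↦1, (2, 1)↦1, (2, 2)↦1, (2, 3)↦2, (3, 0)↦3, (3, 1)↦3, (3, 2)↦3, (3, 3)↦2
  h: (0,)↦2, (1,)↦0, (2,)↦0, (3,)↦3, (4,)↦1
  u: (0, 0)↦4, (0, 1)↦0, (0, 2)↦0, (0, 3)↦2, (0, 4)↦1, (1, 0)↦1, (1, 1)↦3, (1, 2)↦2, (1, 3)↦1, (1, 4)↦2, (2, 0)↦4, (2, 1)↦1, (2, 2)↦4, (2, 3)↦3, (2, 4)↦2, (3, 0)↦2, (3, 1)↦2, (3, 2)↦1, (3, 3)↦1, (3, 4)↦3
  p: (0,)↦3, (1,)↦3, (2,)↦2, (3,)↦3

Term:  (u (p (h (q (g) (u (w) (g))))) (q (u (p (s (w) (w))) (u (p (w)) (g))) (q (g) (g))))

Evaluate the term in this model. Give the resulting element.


value = 1

  g = 0
  w = 0
  g = 0
  (u (w) (g)) = u(0, 0) = 4
  (q (g) (u (w) (g))) = q(0, 4) = 2
  (h (q (g) (u (w) (g)))) = h(2,) = 0
  (p (h (q (g) (u (w) (g))))) = p(0,) = 3
  w = 0
  w = 0
  (s (w) (w)) = s(0, 0) = 2
  (p (s (w) (w))) = p(2,) = 2
  w = 0
  (p (w)) = p(0,) = 3
  g = 0
  (u (p (w)) (g)) = u(3, 0) = 2
  (u (p (s (w) (w))) (u (p (w)) (g))) = u(2, 2) = 4
  g = 0
  g = 0
  (q (g) (g)) = q(0, 0) = 2
  (q (u (p (s (w) (w))) (u (p (w)) (g))) (q (g) (g))) = q(4, 2) = 3
  (u (p (h (q (g) (u (w) (g))))) (q (u (p (s (w) (w))) (u (p (w)) (g))) (q (g) (g)))) = u(3, 3) = 1


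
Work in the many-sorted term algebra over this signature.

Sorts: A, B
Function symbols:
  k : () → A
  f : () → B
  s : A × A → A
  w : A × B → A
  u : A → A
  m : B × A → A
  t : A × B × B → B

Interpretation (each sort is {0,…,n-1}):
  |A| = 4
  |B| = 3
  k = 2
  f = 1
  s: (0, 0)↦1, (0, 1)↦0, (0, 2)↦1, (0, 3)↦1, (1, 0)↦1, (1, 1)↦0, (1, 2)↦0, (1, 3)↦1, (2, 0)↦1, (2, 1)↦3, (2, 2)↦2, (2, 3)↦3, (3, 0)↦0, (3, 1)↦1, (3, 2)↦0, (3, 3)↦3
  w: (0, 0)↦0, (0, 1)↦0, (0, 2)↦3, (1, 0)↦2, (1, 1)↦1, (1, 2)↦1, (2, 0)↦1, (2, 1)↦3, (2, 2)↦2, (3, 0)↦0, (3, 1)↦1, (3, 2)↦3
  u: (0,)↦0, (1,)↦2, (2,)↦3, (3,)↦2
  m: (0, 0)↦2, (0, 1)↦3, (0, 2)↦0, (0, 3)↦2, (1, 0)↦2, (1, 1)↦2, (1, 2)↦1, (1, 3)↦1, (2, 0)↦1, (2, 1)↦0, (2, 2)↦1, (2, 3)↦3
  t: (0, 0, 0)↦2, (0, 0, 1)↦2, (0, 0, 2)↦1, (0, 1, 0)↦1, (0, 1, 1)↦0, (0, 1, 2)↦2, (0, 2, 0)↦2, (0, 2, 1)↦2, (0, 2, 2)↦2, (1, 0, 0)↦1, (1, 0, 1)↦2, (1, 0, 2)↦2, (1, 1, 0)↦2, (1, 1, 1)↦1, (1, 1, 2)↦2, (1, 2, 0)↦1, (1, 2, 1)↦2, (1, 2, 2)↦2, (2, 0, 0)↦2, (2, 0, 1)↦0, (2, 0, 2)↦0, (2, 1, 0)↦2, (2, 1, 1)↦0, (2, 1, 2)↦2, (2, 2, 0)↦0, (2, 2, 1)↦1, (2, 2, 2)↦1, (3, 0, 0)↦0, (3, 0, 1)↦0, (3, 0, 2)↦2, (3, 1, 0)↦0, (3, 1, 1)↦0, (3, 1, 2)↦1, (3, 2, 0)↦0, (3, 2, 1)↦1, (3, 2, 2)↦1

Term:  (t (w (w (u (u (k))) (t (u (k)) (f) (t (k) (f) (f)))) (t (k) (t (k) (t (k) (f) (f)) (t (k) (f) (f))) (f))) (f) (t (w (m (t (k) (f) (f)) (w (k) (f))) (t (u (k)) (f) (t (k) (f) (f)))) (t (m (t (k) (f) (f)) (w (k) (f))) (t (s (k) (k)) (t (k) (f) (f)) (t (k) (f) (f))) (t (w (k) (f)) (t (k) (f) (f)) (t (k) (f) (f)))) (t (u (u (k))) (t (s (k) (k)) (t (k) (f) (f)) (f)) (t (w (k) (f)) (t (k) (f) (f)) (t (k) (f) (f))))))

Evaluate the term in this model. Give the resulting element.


value = 2

  k = 2
  (u (k)) = u(2,) = 3
  (u (u (k))) = u(3,) = 2
  k = 2
  (u (k)) = u(2,) = 3
  f = 1
  k = 2
  f = 1
  f = 1
  (t (k) (f) (f)) = t(2, 1, 1) = 0
  (t (u (k)) (f) (t (k) (f) (f))) = t(3, 1, 0) = 0
  (w (u (u (k))) (t (u (k)) (f) (t (k) (f) (f)))) = w(2, 0) = 1
  k = 2
  k = 2
  k = 2
  f = 1
  f = 1
  (t (k) (f) (f)) = t(2, 1, 1) = 0
  k = 2
  f = 1
  f = 1
  (t (k) (f) (f)) = t(2, 1, 1) = 0
  (t (k) (t (k) (f) (f)) (t (k) (f) (f))) = t(2, 0, 0) = 2
  f = 1
  (t (k) (t (k) (t (k) (f) (f)) (t (k) (f) (f))) (f)) = t(2, 2, 1) = 1
  (w (w (u (u (k))) (t (u (k)) (f) (t (k) (f) (f)))) (t (k) (t (k) (t (k) (f) (f)) (t (k) (f) (f))) (f))) = w(1, 1) = 1
  f = 1
  k = 2
  f = 1
  f = 1
  (t (k) (f) (f)) = t(2, 1, 1) = 0
  k = 2
  f = 1
  (w (k) (f)) = w(2, 1) = 3
  (m (t (k) (f) (f)) (w (k) (f))) = m(0, 3) = 2
  k = 2
  (u (k)) = u(2,) = 3
  f = 1
  k = 2
  f = 1
  f = 1
  (t (k) (f) (f)) = t(2, 1, 1) = 0
  (t (u (k)) (f) (t (k) (f) (f))) = t(3, 1, 0) = 0
  (w (m (t (k) (f) (f)) (w (k) (f))) (t (u (k)) (f) (t (k) (f) (f)))) = w(2, 0) = 1
  k = 2
  f = 1
  f = 1
  (t (k) (f) (f)) = t(2, 1, 1) = 0
  k = 2
  f = 1
  (w (k) (f)) = w(2, 1) = 3
  (m (t (k) (f) (f)) (w (k) (f))) = m(0, 3) = 2
  k = 2
  k = 2
  (s (k) (k)) = s(2, 2) = 2
  k = 2
  f = 1
  f = 1
  (t (k) (f) (f)) = t(2, 1, 1) = 0
  k = 2
  f = 1
  f = 1
  (t (k) (f) (f)) = t(2, 1, 1) = 0
  (t (s (k) (k)) (t (k) (f) (f)) (t (k) (f) (f))) = t(2, 0, 0) = 2
  k = 2
  f = 1
  (w (k) (f)) = w(2, 1) = 3
  k = 2
  f = 1
  f = 1
  (t (k) (f) (f)) = t(2, 1, 1) = 0
  k = 2
  f = 1
  f = 1
  (t (k) (f) (f)) = t(2, 1, 1) = 0
  (t (w (k) (f)) (t (k) (f) (f)) (t (k) (f) (f))) = t(3, 0, 0) = 0
  (t (m (t (k) (f) (f)) (w (k) (f))) (t (s (k) (k)) (t (k) (f) (f)) (t (k) (f) (f))) (t (w (k) (f)) (t (k) (f) (f)) (t (k) (f) (f)))) = t(2, 2, 0) = 0
  k = 2
  (u (k)) = u(2,) = 3
  (u (u (k))) = u(3,) = 2
  k = 2
  k = 2
  (s (k) (k)) = s(2, 2) = 2
  k = 2
  f = 1
  f = 1
  (t (k) (f) (f)) = t(2, 1, 1) = 0
  f = 1
  (t (s (k) (k)) (t (k) (f) (f)) (f)) = t(2, 0, 1) = 0
  k = 2
  f = 1
  (w (k) (f)) = w(2, 1) = 3
  k = 2
  f = 1
  f = 1
  (t (k) (f) (f)) = t(2, 1, 1) = 0
  k = 2
  f = 1
  f = 1
  (t (k) (f) (f)) = t(2, 1, 1) = 0
  (t (w (k) (f)) (t (k) (f) (f)) (t (k) (f) (f))) = t(3, 0, 0) = 0
  (t (u (u (k))) (t (s (k) (k)) (t (k) (f) (f)) (f)) (t (w (k) (f)) (t (k) (f) (f)) (t (k) (f) (f)))) = t(2, 0, 0) = 2
  (t (w (m (t (k) (f) (f)) (w (k) (f))) (t (u (k)) (f) (t (k) (f) (f)))) (t (m (t (k) (f) (f)) (w (k) (f))) (t (s (k) (k)) (t (k) (f) (f)) (t (k) (f) (f))) (t (w (k) (f)) (t (k) (f) (f)) (t (k) (f) (f)))) (t (u (u (k))) (t (s (k) (k)) (t (k) (f) (f)) (f)) (t (w (k) (f)) (t (k) (f) (f)) (t (k) (f) (f))))) = t(1, 0, 2) = 2
  (t (w (w (u (u (k))) (t (u (k)) (f) (t (k) (f) (f)))) (t (k) (t (k) (t (k) (f) (f)) (t (k) (f) (f))) (f))) (f) (t (w (m (t (k) (f) (f)) (w (k) (f))) (t (u (k)) (f) (t (k) (f) (f)))) (t (m (t (k) (f) (f)) (w (k) (f))) (t (s (k) (k)) (t (k) (f) (f)) (t (k) (f) (f))) (t (w (k) (f)) (t (k) (f) (f)) (t (k) (f) (f)))) (t (u (u (k))) (t (s (k) (k)) (t (k) (f) (f)) (f)) (t (w (k) (f)) (t (k) (f) (f)) (t (k) (f) (f)))))) = t(1, 1, 2) = 2


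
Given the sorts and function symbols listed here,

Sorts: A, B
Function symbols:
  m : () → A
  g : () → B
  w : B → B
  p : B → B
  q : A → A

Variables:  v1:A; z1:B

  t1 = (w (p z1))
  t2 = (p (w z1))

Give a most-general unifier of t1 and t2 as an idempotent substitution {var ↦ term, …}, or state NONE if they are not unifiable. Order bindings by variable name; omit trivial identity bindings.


NONE (not unifiable)

head clash or occurs-check failure — not unifiable


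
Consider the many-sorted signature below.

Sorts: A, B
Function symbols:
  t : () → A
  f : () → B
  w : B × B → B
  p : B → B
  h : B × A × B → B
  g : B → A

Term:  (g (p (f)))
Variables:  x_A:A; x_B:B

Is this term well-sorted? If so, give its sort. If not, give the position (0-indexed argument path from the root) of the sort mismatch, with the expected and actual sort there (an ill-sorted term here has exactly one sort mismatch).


    (f) : B
  (p (f)) : B
(g (p (f))) : A

well-sorted; sort = A


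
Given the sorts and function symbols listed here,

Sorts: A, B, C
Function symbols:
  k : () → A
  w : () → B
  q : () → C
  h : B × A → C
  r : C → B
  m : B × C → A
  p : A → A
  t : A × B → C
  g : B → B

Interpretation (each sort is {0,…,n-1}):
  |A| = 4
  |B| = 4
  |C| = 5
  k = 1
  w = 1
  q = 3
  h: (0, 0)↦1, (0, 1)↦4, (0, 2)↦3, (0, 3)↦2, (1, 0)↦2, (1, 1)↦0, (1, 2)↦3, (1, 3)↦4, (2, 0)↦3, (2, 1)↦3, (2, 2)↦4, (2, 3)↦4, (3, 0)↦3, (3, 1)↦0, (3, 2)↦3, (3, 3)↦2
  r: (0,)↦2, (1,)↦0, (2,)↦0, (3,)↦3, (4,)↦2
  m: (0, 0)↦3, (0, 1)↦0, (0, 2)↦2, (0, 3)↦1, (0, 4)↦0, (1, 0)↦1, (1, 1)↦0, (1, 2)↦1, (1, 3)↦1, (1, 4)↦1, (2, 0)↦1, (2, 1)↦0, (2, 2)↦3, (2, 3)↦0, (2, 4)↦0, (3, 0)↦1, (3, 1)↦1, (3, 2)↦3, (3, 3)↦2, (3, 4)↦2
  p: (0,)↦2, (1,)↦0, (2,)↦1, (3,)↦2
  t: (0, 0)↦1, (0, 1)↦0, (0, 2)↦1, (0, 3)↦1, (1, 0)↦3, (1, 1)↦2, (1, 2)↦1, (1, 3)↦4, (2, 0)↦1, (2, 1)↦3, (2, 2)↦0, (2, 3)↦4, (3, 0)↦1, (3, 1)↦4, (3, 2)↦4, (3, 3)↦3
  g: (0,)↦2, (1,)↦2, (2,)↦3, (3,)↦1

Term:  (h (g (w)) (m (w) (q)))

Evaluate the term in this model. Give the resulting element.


value = 3

  w = 1
  (g (w)) = g(1,) = 2
  w = 1
  q = 3
  (m (w) (q)) = m(1, 3) = 1
  (h (g (w)) (m (w) (q))) = h(2, 1) = 3


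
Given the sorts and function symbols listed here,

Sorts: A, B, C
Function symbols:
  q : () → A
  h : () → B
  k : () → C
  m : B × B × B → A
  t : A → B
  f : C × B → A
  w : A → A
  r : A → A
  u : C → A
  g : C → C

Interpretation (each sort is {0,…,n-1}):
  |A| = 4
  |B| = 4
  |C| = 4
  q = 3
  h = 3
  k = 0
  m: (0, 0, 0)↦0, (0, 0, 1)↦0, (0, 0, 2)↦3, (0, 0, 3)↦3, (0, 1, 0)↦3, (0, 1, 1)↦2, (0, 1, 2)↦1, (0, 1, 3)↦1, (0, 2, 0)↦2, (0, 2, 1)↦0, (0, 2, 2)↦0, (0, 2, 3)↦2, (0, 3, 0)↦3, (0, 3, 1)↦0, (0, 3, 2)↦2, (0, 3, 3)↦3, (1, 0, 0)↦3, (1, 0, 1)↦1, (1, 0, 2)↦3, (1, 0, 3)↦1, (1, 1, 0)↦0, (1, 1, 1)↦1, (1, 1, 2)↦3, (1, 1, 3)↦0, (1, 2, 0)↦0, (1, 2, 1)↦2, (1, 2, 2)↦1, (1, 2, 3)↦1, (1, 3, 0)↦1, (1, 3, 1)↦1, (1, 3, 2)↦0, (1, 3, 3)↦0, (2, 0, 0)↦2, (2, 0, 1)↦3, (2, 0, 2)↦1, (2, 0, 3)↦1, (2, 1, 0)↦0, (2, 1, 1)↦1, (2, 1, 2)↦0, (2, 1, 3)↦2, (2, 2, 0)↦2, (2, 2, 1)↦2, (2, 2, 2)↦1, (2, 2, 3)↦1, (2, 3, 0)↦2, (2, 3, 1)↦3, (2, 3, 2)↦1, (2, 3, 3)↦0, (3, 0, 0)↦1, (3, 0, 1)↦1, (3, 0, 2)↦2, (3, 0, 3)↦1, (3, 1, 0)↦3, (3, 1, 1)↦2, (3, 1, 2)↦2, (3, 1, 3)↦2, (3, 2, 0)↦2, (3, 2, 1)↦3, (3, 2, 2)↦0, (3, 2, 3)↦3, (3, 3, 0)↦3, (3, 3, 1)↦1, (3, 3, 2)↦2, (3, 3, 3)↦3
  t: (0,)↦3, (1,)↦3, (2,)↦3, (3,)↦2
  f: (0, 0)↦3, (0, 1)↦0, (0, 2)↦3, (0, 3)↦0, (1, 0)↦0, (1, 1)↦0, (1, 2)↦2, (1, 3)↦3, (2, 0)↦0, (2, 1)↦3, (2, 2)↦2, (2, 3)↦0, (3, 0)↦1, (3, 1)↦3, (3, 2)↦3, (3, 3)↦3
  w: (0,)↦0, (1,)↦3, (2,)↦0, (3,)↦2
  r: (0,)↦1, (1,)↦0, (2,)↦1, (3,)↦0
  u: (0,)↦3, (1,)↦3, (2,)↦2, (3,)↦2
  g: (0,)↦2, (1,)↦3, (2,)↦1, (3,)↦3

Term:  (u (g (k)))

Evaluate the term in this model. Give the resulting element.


value = 2

  k = 0
  (g (k)) = g(0,) = 2
  (u (g (k))) = u(2,) = 2


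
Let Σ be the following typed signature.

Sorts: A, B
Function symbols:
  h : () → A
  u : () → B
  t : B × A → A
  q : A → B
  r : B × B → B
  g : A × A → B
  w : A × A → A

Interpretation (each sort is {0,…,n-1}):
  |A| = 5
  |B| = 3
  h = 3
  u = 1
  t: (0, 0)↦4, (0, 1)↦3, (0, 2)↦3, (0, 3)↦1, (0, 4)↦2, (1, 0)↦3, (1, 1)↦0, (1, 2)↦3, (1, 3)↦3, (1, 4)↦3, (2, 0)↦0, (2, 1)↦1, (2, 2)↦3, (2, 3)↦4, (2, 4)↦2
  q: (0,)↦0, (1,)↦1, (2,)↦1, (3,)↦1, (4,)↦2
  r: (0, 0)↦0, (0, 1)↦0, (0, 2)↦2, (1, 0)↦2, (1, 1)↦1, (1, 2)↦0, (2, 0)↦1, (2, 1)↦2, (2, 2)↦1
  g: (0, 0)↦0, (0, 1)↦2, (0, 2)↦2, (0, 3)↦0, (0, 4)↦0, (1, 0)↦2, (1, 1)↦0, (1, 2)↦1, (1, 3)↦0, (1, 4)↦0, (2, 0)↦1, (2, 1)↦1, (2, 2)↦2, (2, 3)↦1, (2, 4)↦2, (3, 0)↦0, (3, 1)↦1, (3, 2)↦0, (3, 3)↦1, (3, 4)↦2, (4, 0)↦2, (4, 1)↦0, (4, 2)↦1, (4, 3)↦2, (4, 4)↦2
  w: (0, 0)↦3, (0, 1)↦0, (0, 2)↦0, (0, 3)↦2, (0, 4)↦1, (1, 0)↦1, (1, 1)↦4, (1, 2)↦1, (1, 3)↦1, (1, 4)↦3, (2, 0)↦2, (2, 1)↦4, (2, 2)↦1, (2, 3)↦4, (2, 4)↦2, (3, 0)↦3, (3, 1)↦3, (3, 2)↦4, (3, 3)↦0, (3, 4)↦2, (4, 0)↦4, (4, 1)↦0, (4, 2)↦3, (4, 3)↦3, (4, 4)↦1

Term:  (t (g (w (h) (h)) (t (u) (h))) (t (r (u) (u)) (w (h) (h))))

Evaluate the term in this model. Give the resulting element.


value = 1

  h = 3
  h = 3
  (w (h) (h)) = w(3, 3) = 0
  u = 1
  h = 3
  (t (u) (h)) = t(1, 3) = 3
  (g (w (h) (h)) (t (u) (h))) = g(0, 3) = 0
  u = 1
  u = 1
  (r (u) (u)) = r(1, 1) = 1
  h = 3
  h = 3
  (w (h) (h)) = w(3, 3) = 0
  (t (r (u) (u)) (w (h) (h))) = t(1, 0) = 3
  (t (g (w (h) (h)) (t (u) (h))) (t (r (u) (u)) (w (h) (h)))) = t(0, 3) = 1


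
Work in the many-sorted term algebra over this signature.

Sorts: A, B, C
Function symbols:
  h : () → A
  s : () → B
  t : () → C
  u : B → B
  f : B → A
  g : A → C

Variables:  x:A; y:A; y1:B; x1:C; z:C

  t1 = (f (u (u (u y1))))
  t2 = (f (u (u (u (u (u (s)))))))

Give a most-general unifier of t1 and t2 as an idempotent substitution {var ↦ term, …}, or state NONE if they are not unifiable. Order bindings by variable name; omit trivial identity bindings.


{y1 ↦ (u (u (s)))}


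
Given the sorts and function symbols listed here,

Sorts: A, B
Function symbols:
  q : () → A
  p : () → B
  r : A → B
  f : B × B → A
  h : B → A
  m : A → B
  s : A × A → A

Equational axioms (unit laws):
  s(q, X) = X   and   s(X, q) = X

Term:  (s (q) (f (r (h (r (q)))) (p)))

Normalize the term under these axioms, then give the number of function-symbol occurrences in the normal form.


1. (s (q) (f (r (h (r (q)))) (p)))  →  (f (r (h (r (q)))) (p))
normal form: (f (r (h (r (q)))) (p))

size = 6


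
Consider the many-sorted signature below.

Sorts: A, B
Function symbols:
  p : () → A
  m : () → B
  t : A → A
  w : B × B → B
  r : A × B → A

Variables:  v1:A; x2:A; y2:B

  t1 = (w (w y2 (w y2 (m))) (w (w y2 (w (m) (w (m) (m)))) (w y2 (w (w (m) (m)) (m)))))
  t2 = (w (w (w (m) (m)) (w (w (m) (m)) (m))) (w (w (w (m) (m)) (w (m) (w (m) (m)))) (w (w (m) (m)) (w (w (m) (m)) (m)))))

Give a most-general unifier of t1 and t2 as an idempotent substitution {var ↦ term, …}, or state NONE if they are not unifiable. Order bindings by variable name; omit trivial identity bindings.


{y2 ↦ (w (m) (m))}


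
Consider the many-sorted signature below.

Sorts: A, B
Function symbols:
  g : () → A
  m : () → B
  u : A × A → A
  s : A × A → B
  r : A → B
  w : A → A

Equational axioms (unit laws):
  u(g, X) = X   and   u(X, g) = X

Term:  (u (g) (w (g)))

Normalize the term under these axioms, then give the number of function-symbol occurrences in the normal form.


1. (u (g) (w (g)))  →  (w (g))
normal form: (w (g))

size = 2


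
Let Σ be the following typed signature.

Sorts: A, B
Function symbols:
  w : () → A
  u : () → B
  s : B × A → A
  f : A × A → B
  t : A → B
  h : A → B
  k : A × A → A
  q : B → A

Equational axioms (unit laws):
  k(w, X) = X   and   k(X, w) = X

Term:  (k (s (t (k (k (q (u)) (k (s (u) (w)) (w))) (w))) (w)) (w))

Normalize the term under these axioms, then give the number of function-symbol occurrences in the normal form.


1. (k (s (t (k (k (q (u)) (k (s (u) (w)) (w))) (w))) (w)) (w))  →  (s (t (k (k (q (u)) (k (s (u) (w)) (w))) (w))) (w))
2. (s (t (k (k (q (u)) (k (s (u) (w)) (w))) (w))) (w))  →  (s (t (k (q (u)) (k (s (u) (w)) (w)))) (w))
3. (s (t (k (q (u)) (k (s (u) (w)) (w)))) (w))  →  (s (t (k (q (u)) (s (u) (w)))) (w))
normal form: (s (t (k (q (u)) (s (u) (w)))) (w))

size = 9


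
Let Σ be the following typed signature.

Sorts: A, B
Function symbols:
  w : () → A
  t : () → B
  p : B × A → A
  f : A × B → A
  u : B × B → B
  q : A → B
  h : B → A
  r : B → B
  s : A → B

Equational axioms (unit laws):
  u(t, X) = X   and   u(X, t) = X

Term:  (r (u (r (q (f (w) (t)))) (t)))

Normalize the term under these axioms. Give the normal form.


normal form = (r (r (q (f (w) (t)))))

1. (r (u (r (q (f (w) (t)))) (t)))  →  (r (r (q (f (w) (t)))))


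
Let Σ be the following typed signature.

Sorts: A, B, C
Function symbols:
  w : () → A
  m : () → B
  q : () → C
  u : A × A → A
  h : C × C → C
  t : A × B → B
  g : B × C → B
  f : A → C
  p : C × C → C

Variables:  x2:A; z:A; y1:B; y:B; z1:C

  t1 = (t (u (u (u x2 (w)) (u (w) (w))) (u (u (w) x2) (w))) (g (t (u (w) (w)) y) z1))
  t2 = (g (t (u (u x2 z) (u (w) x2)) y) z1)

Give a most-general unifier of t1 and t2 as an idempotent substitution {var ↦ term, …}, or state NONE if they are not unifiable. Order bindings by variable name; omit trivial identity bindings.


NONE (not unifiable)

head clash or occurs-check failure — not unifiable


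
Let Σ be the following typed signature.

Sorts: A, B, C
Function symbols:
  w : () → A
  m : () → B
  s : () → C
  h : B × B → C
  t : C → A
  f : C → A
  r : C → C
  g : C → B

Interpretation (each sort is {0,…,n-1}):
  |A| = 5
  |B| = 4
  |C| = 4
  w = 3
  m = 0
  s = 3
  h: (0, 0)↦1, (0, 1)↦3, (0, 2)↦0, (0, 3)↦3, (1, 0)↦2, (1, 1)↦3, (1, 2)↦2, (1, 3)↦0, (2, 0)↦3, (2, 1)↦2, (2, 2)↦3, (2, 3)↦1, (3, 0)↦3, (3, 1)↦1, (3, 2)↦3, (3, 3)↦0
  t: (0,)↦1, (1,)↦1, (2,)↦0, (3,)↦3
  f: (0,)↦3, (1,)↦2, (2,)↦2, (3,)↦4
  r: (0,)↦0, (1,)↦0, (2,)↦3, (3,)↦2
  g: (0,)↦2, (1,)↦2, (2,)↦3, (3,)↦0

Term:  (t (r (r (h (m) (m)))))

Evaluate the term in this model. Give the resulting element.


  m = 0
  m = 0
  (h (m) (m)) = h(0, 0) = 1
  (r (h (m) (m))) = r(1,) = 0
  (r (r (h (m) (m)))) = r(0,) = 0
  (t (r (r (h (m) (m))))) = t(0,) = 1

value = 1


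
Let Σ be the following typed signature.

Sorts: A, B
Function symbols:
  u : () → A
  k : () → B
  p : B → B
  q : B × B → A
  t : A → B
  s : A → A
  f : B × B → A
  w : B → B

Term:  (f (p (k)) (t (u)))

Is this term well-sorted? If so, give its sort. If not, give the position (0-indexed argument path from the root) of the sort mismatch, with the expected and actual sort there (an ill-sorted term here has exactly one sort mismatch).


    (k) : B
  (p (k)) : B
    (u) : A
  (t (u)) : B
(f (p (k)) (t (u))) : A

well-sorted; sort = A


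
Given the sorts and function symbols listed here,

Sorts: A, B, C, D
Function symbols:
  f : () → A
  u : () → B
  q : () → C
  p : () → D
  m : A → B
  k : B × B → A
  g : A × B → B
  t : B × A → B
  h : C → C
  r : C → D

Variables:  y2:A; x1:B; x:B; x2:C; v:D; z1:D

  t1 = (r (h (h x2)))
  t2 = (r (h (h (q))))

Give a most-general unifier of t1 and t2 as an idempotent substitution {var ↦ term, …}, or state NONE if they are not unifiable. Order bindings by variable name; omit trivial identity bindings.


{x2 ↦ (q)}


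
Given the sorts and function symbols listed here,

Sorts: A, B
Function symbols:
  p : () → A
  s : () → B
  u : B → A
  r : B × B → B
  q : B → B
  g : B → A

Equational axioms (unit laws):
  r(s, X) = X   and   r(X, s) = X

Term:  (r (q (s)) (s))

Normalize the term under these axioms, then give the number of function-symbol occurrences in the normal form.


size = 2

1. (r (q (s)) (s))  →  (q (s))
normal form: (q (s))


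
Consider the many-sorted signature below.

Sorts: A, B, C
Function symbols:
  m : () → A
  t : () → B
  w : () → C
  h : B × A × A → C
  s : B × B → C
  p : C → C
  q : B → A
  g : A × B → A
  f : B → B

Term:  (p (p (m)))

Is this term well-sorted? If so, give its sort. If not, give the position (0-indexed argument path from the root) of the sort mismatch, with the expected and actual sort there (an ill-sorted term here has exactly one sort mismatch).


    (m) : A
  (p (m)) : ✗ arg 0 at [0, 0] has sort A, expected C

ill-sorted at position [0, 0]: expected C, got A


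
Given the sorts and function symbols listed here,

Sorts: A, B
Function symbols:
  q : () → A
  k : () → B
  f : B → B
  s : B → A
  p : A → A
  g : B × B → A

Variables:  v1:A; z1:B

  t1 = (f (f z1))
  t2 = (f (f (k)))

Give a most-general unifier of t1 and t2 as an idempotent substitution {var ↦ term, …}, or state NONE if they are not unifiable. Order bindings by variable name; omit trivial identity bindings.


{z1 ↦ (k)}


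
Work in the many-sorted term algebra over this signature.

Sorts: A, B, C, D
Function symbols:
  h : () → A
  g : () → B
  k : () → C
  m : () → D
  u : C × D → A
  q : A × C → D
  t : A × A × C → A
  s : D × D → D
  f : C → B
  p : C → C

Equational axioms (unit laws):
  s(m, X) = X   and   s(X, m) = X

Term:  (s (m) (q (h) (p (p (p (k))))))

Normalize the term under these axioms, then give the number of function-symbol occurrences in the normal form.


1. (s (m) (q (h) (p (p (p (k))))))  →  (q (h) (p (p (p (k)))))
normal form: (q (h) (p (p (p (k)))))

size = 6


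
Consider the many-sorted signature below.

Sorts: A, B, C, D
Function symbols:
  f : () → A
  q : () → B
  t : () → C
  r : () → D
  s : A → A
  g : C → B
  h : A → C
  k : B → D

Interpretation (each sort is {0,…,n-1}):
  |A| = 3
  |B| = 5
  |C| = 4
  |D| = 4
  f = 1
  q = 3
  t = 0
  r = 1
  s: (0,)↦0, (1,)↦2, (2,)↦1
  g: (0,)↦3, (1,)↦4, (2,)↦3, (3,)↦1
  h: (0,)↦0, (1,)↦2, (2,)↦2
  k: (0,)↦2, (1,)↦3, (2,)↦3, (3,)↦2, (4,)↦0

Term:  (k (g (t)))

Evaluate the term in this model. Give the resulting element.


  t = 0
  (g (t)) = g(0,) = 3
  (k (g (t))) = k(3,) = 2

value = 2


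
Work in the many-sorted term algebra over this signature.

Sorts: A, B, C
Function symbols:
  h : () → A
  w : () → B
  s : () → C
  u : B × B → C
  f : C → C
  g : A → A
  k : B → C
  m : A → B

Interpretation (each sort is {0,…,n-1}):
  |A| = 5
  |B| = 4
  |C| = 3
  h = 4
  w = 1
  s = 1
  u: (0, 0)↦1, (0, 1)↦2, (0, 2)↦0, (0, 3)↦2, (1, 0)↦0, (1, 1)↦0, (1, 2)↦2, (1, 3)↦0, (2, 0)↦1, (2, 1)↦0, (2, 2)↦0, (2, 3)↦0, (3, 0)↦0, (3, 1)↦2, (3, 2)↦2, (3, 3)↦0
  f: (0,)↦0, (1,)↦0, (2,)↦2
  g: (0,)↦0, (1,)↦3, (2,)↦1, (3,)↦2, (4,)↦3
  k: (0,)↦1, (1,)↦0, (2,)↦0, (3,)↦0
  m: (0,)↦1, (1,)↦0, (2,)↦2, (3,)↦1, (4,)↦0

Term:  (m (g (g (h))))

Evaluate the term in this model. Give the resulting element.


  h = 4
  (g (h)) = g(4,) = 3
  (g (g (h))) = g(3,) = 2
  (m (g (g (h)))) = m(2,) = 2

value = 2


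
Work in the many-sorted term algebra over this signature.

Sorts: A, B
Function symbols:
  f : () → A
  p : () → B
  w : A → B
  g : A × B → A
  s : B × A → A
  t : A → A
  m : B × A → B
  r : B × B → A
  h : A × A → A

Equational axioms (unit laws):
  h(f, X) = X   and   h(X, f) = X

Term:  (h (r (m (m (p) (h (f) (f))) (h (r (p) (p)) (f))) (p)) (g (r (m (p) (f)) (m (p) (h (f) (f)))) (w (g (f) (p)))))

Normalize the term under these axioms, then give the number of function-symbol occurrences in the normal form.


size = 22

1. (h (r (m (m (p) (h (f) (f))) (h (r (p) (p)) (f))) (p)) (g (r (m (p) (f)) (m (p) (h (f) (f)))) (w (g (f) (p)))))  →  (h (r (m (m (p) (f)) (h (r (p) (p)) (f))) (p)) (g (r (m (p) (f)) (m (p) (h (f) (f)))) (w (g (f) (p)))))
2. (h (r (m (m (p) (f)) (h (r (p) (p)) (f))) (p)) (g (r (m (p) (f)) (m (p) (h (f) (f)))) (w (g (f) (p)))))  →  (h (r (m (m (p) (f)) (r (p) (p))) (p)) (g (r (m (p) (f)) (m (p) (h (f) (f)))) (w (g (f) (p)))))
3. (h (r (m (m (p) (f)) (r (p) (p))) (p)) (g (r (m (p) (f)) (m (p) (h (f) (f)))) (w (g (f) (p)))))  →  (h (r (m (m (p) (f)) (r (p) (p))) (p)) (g (r (m (p) (f)) (m (p) (f))) (w (g (f) (p)))))
normal form: (h (r (m (m (p) (f)) (r (p) (p))) (p)) (g (r (m (p) (f)) (m (p) (f))) (w (g (f) (p)))))


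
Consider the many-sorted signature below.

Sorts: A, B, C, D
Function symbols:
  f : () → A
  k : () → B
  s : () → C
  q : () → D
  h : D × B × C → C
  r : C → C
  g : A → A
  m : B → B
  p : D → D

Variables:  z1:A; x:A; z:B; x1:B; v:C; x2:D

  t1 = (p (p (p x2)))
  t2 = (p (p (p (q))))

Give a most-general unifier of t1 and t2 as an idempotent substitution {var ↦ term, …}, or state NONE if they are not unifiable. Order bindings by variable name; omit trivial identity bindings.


{x2 ↦ (q)}


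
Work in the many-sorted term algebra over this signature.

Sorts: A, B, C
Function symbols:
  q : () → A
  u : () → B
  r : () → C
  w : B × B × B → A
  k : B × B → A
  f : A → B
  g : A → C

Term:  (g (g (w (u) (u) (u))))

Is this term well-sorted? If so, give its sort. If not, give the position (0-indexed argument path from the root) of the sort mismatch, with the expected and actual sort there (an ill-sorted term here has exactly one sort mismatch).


ill-sorted at position [0]: expected A, got C

      (u) : B
      (u) : B
      (u) : B
    (w (u) (u) (u)) : A
  (g (w (u) (u) (u))) : C
(g (g (w (u) (u) (u)))) : ✗ arg 0 at [0] has sort C, expected A


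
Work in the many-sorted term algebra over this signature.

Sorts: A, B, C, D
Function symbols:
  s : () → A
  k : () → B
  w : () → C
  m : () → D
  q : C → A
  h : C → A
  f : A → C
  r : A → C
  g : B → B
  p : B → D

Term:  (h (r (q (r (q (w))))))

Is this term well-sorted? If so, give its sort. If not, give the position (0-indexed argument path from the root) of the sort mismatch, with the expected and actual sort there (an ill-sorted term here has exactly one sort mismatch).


well-sorted; sort = A

          (w) : C
        (q (w)) : A
      (r (q (w))) : C
    (q (r (q (w)))) : A
  (r (q (r (q (w))))) : C
(h (r (q (r (q (w)))))) : A
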